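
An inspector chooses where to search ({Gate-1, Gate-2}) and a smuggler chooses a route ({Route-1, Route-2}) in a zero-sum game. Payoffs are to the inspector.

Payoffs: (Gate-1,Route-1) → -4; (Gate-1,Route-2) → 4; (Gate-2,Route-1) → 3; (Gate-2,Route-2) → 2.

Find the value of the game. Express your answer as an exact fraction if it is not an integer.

Row minima: Gate-1 → -4, Gate-2 → 2; maximin = 2.
Column maxima: Route-1 → 3, Route-2 → 4; minimax = 3.
2 ≠ 3, so there is no saddle point; optimal play is mixed.
Let the inspector play Gate-1 with probability p. Expected payoff against Route-1: (-4)p + 3(1−p) = −7p + 3; against Route-2: 4p + 2(1−p) = 2p + 2.
Setting these equal: −7p + 3 = 2p + 2 ⇒ −9p = -1 ⇒ p = 1/9, and the value is (-7)·(1/9) + 3 = 20/9.
For the smuggler: with q = P(Route-1), equating Gate-1's and Gate-2's payoffs gives −8q + 4 = q + 2 ⇒ q = 2/9.

20/9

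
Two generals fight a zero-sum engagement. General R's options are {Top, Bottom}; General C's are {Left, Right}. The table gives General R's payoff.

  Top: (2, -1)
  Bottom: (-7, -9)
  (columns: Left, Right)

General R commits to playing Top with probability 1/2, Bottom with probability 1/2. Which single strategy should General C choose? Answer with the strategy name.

If General C plays Left, General R's expected payoff is (1/2)·2 + (1/2)·(-7) = -5/2.
If General C plays Right, General R's expected payoff is (1/2)·(-1) + (1/2)·(-9) = -5.
General C minimizes General R's payoff; the smallest is -5, so the best response is Right.

Right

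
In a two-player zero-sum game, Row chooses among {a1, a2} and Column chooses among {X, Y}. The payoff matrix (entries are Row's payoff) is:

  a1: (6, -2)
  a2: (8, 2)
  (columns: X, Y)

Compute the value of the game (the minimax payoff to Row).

Row minima: a1 → -2, a2 → 2; maximin = 2.
Column maxima: X → 8, Y → 2; minimax = 2.
Since maximin = minimax = 2, there is a saddle point and the value is 2.

2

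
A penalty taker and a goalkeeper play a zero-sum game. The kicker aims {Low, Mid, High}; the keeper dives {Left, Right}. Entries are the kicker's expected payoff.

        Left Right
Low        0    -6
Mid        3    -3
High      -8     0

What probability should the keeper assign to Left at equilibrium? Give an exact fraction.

Row minima: Low → -6, Mid → -3, High → -8; maximin = -3.
Column maxima: Left → 3, Right → 0; minimax = 0.
-3 ≠ 0, so there is no saddle point; optimal play is mixed.
Low is strictly dominated by Mid, so the kicker never plays it.
On the remaining 2×2 (Mid, High vs Left, Right):
Let the kicker play Mid with probability p. Expected payoff against Left: 3p + (-8)(1−p) = 11p − 8; against Right: (-3)p + 0(1−p) = −3p.
Setting these equal: 11p − 8 = −3p ⇒ 14p = 8 ⇒ p = 4/7, and the value is (11)·(4/7) − 8 = -12/7.
For the keeper: with q = P(Left), equating Mid's and High's payoffs gives 6q − 3 = −8q ⇒ q = 3/14.

3/14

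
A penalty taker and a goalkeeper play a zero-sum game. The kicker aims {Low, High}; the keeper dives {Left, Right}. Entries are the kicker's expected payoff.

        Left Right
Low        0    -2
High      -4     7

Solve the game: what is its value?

-8/13

Row minima: Low → -2, High → -4; maximin = -2.
Column maxima: Left → 0, Right → 7; minimax = 0.
-2 ≠ 0, so there is no saddle point; optimal play is mixed.
Let the kicker play Low with probability p. Expected payoff against Left: 0p + (-4)(1−p) = 4p − 4; against Right: (-2)p + 7(1−p) = −9p + 7.
Setting these equal: 4p − 4 = −9p + 7 ⇒ 13p = 11 ⇒ p = 11/13, and the value is (4)·(11/13) − 4 = -8/13.
For the keeper: with q = P(Left), equating Low's and High's payoffs gives 2q − 2 = −11q + 7 ⇒ q = 9/13.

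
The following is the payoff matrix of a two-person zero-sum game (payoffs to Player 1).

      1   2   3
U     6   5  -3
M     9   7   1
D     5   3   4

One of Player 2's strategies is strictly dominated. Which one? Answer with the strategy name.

1

2 holds Player 1's payoff strictly below 1 in every row: 5 < 6, 7 < 9, 3 < 5.
So 1 is strictly dominated for Player 2.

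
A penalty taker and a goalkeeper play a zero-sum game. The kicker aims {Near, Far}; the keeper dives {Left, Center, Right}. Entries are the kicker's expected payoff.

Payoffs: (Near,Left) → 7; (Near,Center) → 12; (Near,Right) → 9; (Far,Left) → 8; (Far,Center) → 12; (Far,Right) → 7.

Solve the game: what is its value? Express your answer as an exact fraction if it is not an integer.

23/3

Row minima: Near → 7, Far → 7; maximin = 7.
Column maxima: Left → 8, Center → 12, Right → 9; minimax = 8.
7 ≠ 8, so there is no saddle point; optimal play is mixed.
Center is strictly dominated by Left (it gives the kicker strictly more in every row), so the keeper never plays it.
On the remaining 2×2 (Near, Far vs Left, Right):
Let the kicker play Near with probability p. Expected payoff against Left: 7p + 8(1−p) = −p + 8; against Right: 9p + 7(1−p) = 2p + 7.
Setting these equal: −p + 8 = 2p + 7 ⇒ −3p = -1 ⇒ p = 1/3, and the value is (-1)·(1/3) + 8 = 23/3.
For the keeper: with q = P(Left), equating Near's and Far's payoffs gives −2q + 9 = q + 7 ⇒ q = 2/3.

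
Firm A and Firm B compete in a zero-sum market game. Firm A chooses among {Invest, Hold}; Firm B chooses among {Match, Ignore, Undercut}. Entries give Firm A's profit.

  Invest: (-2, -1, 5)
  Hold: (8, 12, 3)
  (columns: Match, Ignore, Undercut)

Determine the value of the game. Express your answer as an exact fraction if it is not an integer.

Row minima: Invest → -2, Hold → 3; maximin = 3.
Column maxima: Match → 8, Ignore → 12, Undercut → 5; minimax = 5.
3 ≠ 5, so there is no saddle point; optimal play is mixed.
Ignore is strictly dominated by Match (it gives Firm A strictly more in every row), so Firm B never plays it.
On the remaining 2×2 (Invest, Hold vs Match, Undercut):
Let Firm A play Invest with probability p. Expected payoff against Match: (-2)p + 8(1−p) = −10p + 8; against Undercut: 5p + 3(1−p) = 2p + 3.
Setting these equal: −10p + 8 = 2p + 3 ⇒ −12p = -5 ⇒ p = 5/12, and the value is (-10)·(5/12) + 8 = 23/6.
For Firm B: with q = P(Match), equating Invest's and Hold's payoffs gives −7q + 5 = 5q + 3 ⇒ q = 1/6.

23/6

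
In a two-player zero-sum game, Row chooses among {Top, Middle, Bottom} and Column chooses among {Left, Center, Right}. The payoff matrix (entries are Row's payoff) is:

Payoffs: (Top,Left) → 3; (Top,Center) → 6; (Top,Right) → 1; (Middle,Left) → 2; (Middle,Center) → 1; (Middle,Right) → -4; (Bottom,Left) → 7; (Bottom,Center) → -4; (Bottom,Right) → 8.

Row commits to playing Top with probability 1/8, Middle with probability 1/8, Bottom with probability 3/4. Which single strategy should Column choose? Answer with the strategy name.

Center

If Column plays Left, Row's expected payoff is (1/8)·3 + (1/8)·2 + (3/4)·7 = 47/8.
If Column plays Center, Row's expected payoff is (1/8)·6 + (1/8)·1 + (3/4)·(-4) = -17/8.
If Column plays Right, Row's expected payoff is (1/8)·1 + (1/8)·(-4) + (3/4)·8 = 45/8.
Column minimizes Row's payoff; the smallest is -17/8, so the best response is Center.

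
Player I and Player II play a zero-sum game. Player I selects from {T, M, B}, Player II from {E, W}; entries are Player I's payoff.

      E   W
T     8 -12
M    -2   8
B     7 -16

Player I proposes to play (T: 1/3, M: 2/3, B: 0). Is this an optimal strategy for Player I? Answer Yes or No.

Yes

Against E this mix gives (1/3)·8 + (2/3)·(-2) = 4/3.
Against W this mix gives (1/3)·(-12) + (2/3)·8 = 4/3.
All of Player II's active replies (E, W) yield 4/3, and no column does worse for Player I. The mix makes Player II indifferent and guarantees 4/3, so it is optimal.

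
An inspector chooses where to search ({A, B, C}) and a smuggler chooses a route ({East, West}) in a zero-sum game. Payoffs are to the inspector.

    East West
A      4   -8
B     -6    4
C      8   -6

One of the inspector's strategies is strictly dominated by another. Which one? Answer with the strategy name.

A

C gives a strictly higher payoff than A against every column: 8 > 4, -6 > -8.
So A is strictly dominated and the inspector never plays it.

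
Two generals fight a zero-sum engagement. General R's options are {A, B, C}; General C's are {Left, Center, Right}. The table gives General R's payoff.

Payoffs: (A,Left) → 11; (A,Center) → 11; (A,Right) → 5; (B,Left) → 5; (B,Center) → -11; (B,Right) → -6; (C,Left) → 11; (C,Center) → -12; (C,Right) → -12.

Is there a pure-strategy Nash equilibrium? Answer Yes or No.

Row minima: A → 5, B → -11, C → -12; maximin = 5.
Column maxima: Left → 11, Center → 11, Right → 5; minimax = 5.
maximin = minimax = 5, so a saddle point exists.

Yes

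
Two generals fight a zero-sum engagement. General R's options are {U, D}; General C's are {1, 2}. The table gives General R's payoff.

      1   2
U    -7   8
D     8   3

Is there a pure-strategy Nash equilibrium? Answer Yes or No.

Row minima: U → -7, D → 3; maximin = 3.
Column maxima: 1 → 8, 2 → 8; minimax = 8.
3 ≠ 8, so no pure-strategy equilibrium exists.

No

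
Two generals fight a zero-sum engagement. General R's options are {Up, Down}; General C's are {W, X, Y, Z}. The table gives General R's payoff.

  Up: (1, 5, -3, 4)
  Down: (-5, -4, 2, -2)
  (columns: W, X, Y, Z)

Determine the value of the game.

-13/11

Row minima: Up → -3, Down → -5; maximin = -3.
Column maxima: W → 1, X → 5, Y → 2, Z → 4; minimax = 1.
-3 ≠ 1, so there is no saddle point; optimal play is mixed.
X is strictly dominated by W (it gives General R strictly more in every row), so General C never plays it.
Z is strictly dominated by W (it gives General R strictly more in every row), so General C never plays it.
On the remaining 2×2 (Up, Down vs W, Y):
Let General R play Up with probability p. Expected payoff against W: 1p + (-5)(1−p) = 6p − 5; against Y: (-3)p + 2(1−p) = −5p + 2.
Setting these equal: 6p − 5 = −5p + 2 ⇒ 11p = 7 ⇒ p = 7/11, and the value is (6)·(7/11) − 5 = -13/11.
For General C: with q = P(W), equating Up's and Down's payoffs gives 4q − 3 = −7q + 2 ⇒ q = 5/11.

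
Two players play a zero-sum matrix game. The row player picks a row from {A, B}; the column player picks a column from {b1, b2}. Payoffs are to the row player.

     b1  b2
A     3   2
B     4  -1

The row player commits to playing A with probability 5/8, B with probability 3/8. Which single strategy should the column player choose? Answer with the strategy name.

b2

If the column player plays b1, the row player's expected payoff is (5/8)·3 + (3/8)·4 = 27/8.
If the column player plays b2, the row player's expected payoff is (5/8)·2 + (3/8)·(-1) = 7/8.
The column player minimizes the row player's payoff; the smallest is 7/8, so the best response is b2.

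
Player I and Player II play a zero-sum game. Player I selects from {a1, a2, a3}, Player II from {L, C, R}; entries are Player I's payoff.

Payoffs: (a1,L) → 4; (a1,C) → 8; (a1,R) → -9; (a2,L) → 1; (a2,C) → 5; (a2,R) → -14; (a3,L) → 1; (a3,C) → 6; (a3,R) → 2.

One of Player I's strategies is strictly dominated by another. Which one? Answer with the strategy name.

a1 gives a strictly higher payoff than a2 against every column: 4 > 1, 8 > 5, -9 > -14.
So a2 is strictly dominated and Player I never plays it.

a2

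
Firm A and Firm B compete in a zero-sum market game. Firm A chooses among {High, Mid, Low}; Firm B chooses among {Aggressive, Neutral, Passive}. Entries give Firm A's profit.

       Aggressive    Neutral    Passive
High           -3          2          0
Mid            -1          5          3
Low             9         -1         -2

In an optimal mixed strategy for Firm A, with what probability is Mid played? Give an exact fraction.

Row minima: High → -3, Mid → -1, Low → -2; maximin = -1.
Column maxima: Aggressive → 9, Neutral → 5, Passive → 3; minimax = 3.
-1 ≠ 3, so there is no saddle point; optimal play is mixed.
High is strictly dominated by Mid, so Firm A never plays it.
Neutral is strictly dominated by Passive (it gives Firm A strictly more in every row), so Firm B never plays it.
On the remaining 2×2 (Mid, Low vs Aggressive, Passive):
Let Firm A play Mid with probability p. Expected payoff against Aggressive: (-1)p + 9(1−p) = −10p + 9; against Passive: 3p + (-2)(1−p) = 5p − 2.
Setting these equal: −10p + 9 = 5p − 2 ⇒ −15p = -11 ⇒ p = 11/15, and the value is (-10)·(11/15) + 9 = 5/3.
For Firm B: with q = P(Aggressive), equating Mid's and Low's payoffs gives −4q + 3 = 11q − 2 ⇒ q = 1/3.

11/15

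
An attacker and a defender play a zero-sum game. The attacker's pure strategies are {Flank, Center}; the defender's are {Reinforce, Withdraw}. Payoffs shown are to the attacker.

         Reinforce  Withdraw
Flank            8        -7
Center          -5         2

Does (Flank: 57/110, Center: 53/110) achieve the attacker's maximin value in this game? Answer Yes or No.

No

Against Reinforce this mix gives (57/110)·8 + (53/110)·(-5) = 191/110.
Against Withdraw this mix gives (57/110)·(-7) + (53/110)·2 = -293/110.
The defender will play Withdraw, holding the attacker to -293/110. Shifting weight toward the row that does better against Withdraw would raise this floor (the equalizing mix achieves -19/22 against both Withdraw and Reinforce), so the proposed strategy is not optimal.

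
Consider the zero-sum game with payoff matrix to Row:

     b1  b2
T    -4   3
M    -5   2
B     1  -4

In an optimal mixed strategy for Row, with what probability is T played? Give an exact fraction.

5/12

Row minima: T → -4, M → -5, B → -4; maximin = -4.
Column maxima: b1 → 1, b2 → 3; minimax = 1.
-4 ≠ 1, so there is no saddle point; optimal play is mixed.
M is strictly dominated by T, so Row never plays it.
On the remaining 2×2 (T, B vs b1, b2):
Let Row play T with probability p. Expected payoff against b1: (-4)p + 1(1−p) = −5p + 1; against b2: 3p + (-4)(1−p) = 7p − 4.
Setting these equal: −5p + 1 = 7p − 4 ⇒ −12p = -5 ⇒ p = 5/12, and the value is (-5)·(5/12) + 1 = -13/12.
For Column: with q = P(b1), equating T's and B's payoffs gives −7q + 3 = 5q − 4 ⇒ q = 7/12.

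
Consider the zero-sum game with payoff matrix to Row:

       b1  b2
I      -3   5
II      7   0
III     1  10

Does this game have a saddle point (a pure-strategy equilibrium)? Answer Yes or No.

Row minima: I → -3, II → 0, III → 1; maximin = 1.
Column maxima: b1 → 7, b2 → 10; minimax = 7.
1 ≠ 7, so no pure-strategy equilibrium exists.

No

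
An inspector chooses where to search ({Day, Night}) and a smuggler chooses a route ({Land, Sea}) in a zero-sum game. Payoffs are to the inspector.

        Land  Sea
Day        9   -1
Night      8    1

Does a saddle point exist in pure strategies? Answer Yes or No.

Yes

Row minima: Day → -1, Night → 1; maximin = 1.
Column maxima: Land → 9, Sea → 1; minimax = 1.
maximin = minimax = 1, so a saddle point exists.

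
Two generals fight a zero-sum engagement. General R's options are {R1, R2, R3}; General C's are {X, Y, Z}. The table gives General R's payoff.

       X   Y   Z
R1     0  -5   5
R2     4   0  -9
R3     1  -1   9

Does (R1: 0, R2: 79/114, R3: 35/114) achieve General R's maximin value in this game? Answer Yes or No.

No

Against X this mix gives (79/114)·4 + (35/114)·1 = 117/38.
Against Y this mix gives (79/114)·0 + (35/114)·(-1) = -35/114.
Against Z this mix gives (79/114)·(-9) + (35/114)·9 = -66/19.
General C will play Z, holding General R to -66/19. Shifting weight toward the row that does better against Z would raise this floor (the equalizing mix achieves -9/19 against both Z and Y), so the proposed strategy is not optimal.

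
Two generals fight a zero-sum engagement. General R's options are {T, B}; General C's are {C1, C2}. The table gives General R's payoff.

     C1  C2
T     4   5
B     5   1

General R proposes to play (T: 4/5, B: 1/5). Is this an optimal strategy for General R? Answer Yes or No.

Against C1 this mix gives (4/5)·4 + (1/5)·5 = 21/5.
Against C2 this mix gives (4/5)·5 + (1/5)·1 = 21/5.
All of General C's active replies (C1, C2) yield 21/5, and no column does worse for General R. The mix makes General C indifferent and guarantees 21/5, so it is optimal.

Yes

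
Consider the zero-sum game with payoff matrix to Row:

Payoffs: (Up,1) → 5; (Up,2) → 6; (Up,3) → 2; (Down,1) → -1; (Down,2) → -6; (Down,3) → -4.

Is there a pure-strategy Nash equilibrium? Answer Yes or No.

Yes

Row minima: Up → 2, Down → -6; maximin = 2.
Column maxima: 1 → 5, 2 → 6, 3 → 2; minimax = 2.
maximin = minimax = 2, so a saddle point exists.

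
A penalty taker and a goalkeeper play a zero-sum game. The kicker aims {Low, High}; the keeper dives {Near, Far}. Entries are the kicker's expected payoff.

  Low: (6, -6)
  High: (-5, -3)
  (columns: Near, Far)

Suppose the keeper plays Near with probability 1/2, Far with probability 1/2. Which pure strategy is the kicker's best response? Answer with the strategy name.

Low

Expected payoff of Low: (1/2)·6 + (1/2)·(-6) = 0.
Expected payoff of High: (1/2)·(-5) + (1/2)·(-3) = -4.
The largest is 0, so the kicker's best response is Low.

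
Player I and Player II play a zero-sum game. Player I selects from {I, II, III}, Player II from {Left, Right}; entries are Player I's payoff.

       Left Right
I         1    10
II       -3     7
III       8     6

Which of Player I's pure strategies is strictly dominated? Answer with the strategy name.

I gives a strictly higher payoff than II against every column: 1 > -3, 10 > 7.
So II is strictly dominated and Player I never plays it.

II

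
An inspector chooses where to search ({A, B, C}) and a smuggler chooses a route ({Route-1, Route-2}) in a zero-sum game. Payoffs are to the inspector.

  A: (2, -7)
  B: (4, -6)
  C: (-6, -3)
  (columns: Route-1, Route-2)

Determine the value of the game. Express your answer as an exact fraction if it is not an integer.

Row minima: A → -7, B → -6, C → -6; maximin = -6.
Column maxima: Route-1 → 4, Route-2 → -3; minimax = -3.
-6 ≠ -3, so there is no saddle point; optimal play is mixed.
A is strictly dominated by B, so the inspector never plays it.
On the remaining 2×2 (B, C vs Route-1, Route-2):
Let the inspector play B with probability p. Expected payoff against Route-1: 4p + (-6)(1−p) = 10p − 6; against Route-2: (-6)p + (-3)(1−p) = −3p − 3.
Setting these equal: 10p − 6 = −3p − 3 ⇒ 13p = 3 ⇒ p = 3/13, and the value is (10)·(3/13) − 6 = -48/13.
For the smuggler: with q = P(Route-1), equating B's and C's payoffs gives 10q − 6 = −3q − 3 ⇒ q = 3/13.

-48/13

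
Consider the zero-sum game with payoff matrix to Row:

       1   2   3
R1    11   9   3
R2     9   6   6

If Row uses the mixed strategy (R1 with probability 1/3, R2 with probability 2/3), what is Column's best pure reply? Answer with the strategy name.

3

If Column plays 1, Row's expected payoff is (1/3)·11 + (2/3)·9 = 29/3.
If Column plays 2, Row's expected payoff is (1/3)·9 + (2/3)·6 = 7.
If Column plays 3, Row's expected payoff is (1/3)·3 + (2/3)·6 = 5.
Column minimizes Row's payoff; the smallest is 5, so the best response is 3.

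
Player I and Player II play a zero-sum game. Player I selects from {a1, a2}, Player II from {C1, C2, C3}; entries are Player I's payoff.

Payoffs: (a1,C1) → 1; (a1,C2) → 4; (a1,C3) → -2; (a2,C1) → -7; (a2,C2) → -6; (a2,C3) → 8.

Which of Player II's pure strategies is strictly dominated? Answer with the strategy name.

C1 holds Player I's payoff strictly below C2 in every row: 1 < 4, -7 < -6.
So C2 is strictly dominated for Player II.

C2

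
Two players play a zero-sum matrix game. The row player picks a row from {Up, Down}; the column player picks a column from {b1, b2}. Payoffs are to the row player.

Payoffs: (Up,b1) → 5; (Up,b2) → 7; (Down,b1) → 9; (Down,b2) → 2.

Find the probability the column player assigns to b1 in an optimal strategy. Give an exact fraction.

5/9

Row minima: Up → 5, Down → 2; maximin = 5.
Column maxima: b1 → 9, b2 → 7; minimax = 7.
5 ≠ 7, so there is no saddle point; optimal play is mixed.
Let the row player play Up with probability p. Expected payoff against b1: 5p + 9(1−p) = −4p + 9; against b2: 7p + 2(1−p) = 5p + 2.
Setting these equal: −4p + 9 = 5p + 2 ⇒ −9p = -7 ⇒ p = 7/9, and the value is (-4)·(7/9) + 9 = 53/9.
For the column player: with q = P(b1), equating Up's and Down's payoffs gives −2q + 7 = 7q + 2 ⇒ q = 5/9.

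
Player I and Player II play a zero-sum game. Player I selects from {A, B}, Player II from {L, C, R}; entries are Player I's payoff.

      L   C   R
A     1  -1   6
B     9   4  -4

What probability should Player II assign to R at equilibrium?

Row minima: A → -1, B → -4; maximin = -1.
Column maxima: L → 9, C → 4, R → 6; minimax = 4.
-1 ≠ 4, so there is no saddle point; optimal play is mixed.
L is strictly dominated by C (it gives Player I strictly more in every row), so Player II never plays it.
On the remaining 2×2 (A, B vs C, R):
Let Player I play A with probability p. Expected payoff against C: (-1)p + 4(1−p) = −5p + 4; against R: 6p + (-4)(1−p) = 10p − 4.
Setting these equal: −5p + 4 = 10p − 4 ⇒ −15p = -8 ⇒ p = 8/15, and the value is (-5)·(8/15) + 4 = 4/3.
For Player II: with q = P(C), equating A's and B's payoffs gives −7q + 6 = 8q − 4 ⇒ q = 2/3.

1/3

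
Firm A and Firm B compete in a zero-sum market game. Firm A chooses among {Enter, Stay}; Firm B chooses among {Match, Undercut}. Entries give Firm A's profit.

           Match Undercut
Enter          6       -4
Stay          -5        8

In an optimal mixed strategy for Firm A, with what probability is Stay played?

10/23

Row minima: Enter → -4, Stay → -5; maximin = -4.
Column maxima: Match → 6, Undercut → 8; minimax = 6.
-4 ≠ 6, so there is no saddle point; optimal play is mixed.
Let Firm A play Enter with probability p. Expected payoff against Match: 6p + (-5)(1−p) = 11p − 5; against Undercut: (-4)p + 8(1−p) = −12p + 8.
Setting these equal: 11p − 5 = −12p + 8 ⇒ 23p = 13 ⇒ p = 13/23, and the value is (11)·(13/23) − 5 = 28/23.
For Firm B: with q = P(Match), equating Enter's and Stay's payoffs gives 10q − 4 = −13q + 8 ⇒ q = 12/23.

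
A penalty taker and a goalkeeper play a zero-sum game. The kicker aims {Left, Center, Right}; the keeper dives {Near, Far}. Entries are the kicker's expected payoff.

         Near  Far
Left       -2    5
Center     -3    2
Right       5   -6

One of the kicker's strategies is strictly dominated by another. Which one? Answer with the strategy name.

Left gives a strictly higher payoff than Center against every column: -2 > -3, 5 > 2.
So Center is strictly dominated and the kicker never plays it.

Center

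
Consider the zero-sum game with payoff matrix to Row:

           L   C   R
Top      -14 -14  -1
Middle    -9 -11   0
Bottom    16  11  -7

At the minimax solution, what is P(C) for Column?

Row minima: Top → -14, Middle → -11, Bottom → -7; maximin = -7.
Column maxima: L → 16, C → 11, R → 0; minimax = 0.
-7 ≠ 0, so there is no saddle point; optimal play is mixed.
Top is strictly dominated by Middle, so Row never plays it.
With Top eliminated, L is strictly dominated by C (it gives Row strictly more in every remaining row), so Column never plays it.
On the remaining 2×2 (Middle, Bottom vs C, R):
Let Row play Middle with probability p. Expected payoff against C: (-11)p + 11(1−p) = −22p + 11; against R: 0p + (-7)(1−p) = 7p − 7.
Setting these equal: −22p + 11 = 7p − 7 ⇒ −29p = -18 ⇒ p = 18/29, and the value is (-22)·(18/29) + 11 = -77/29.
For Column: with q = P(C), equating Middle's and Bottom's payoffs gives −11q = 18q − 7 ⇒ q = 7/29.

7/29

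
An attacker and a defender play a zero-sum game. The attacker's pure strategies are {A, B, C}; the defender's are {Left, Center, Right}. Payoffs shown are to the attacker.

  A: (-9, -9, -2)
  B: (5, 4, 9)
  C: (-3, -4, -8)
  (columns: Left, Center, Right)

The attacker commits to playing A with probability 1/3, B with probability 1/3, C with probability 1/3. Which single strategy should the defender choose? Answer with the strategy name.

If the defender plays Left, the attacker's expected payoff is (1/3)·(-9) + (1/3)·5 + (1/3)·(-3) = -7/3.
If the defender plays Center, the attacker's expected payoff is (1/3)·(-9) + (1/3)·4 + (1/3)·(-4) = -3.
If the defender plays Right, the attacker's expected payoff is (1/3)·(-2) + (1/3)·9 + (1/3)·(-8) = -1/3.
The defender minimizes the attacker's payoff; the smallest is -3, so the best response is Center.

Center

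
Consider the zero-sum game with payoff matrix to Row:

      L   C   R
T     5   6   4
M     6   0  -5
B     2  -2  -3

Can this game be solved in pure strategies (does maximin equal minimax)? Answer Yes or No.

Row minima: T → 4, M → -5, B → -3; maximin = 4.
Column maxima: L → 6, C → 6, R → 4; minimax = 4.
maximin = minimax = 4, so a saddle point exists.

Yes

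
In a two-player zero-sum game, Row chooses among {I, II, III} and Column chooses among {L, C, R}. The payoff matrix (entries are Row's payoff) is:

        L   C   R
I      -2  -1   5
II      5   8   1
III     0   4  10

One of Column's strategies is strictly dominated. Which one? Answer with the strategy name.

L holds Row's payoff strictly below C in every row: -2 < -1, 5 < 8, 0 < 4.
So C is strictly dominated for Column.

C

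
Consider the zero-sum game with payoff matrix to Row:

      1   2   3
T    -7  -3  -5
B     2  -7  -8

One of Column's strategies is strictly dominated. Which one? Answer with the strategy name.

3 holds Row's payoff strictly below 2 in every row: -5 < -3, -8 < -7.
So 2 is strictly dominated for Column.

2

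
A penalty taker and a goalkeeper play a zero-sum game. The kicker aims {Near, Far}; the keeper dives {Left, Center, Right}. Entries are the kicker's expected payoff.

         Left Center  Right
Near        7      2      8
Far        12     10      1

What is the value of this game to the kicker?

26/5

Row minima: Near → 2, Far → 1; maximin = 2.
Column maxima: Left → 12, Center → 10, Right → 8; minimax = 8.
2 ≠ 8, so there is no saddle point; optimal play is mixed.
Left is strictly dominated by Center (it gives the kicker strictly more in every row), so the keeper never plays it.
On the remaining 2×2 (Near, Far vs Center, Right):
Let the kicker play Near with probability p. Expected payoff against Center: 2p + 10(1−p) = −8p + 10; against Right: 8p + 1(1−p) = 7p + 1.
Setting these equal: −8p + 10 = 7p + 1 ⇒ −15p = -9 ⇒ p = 3/5, and the value is (-8)·(3/5) + 10 = 26/5.
For the keeper: with q = P(Center), equating Near's and Far's payoffs gives −6q + 8 = 9q + 1 ⇒ q = 7/15.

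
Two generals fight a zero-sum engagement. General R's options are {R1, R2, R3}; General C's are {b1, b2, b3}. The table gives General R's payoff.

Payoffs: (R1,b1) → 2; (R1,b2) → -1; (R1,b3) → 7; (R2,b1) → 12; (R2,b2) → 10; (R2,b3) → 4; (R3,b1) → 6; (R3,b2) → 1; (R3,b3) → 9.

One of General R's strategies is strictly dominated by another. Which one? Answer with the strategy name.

R3 gives a strictly higher payoff than R1 against every column: 6 > 2, 1 > -1, 9 > 7.
So R1 is strictly dominated and General R never plays it.

R1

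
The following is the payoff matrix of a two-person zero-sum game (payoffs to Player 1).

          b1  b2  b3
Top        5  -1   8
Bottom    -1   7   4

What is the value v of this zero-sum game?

17/7

Row minima: Top → -1, Bottom → -1; maximin = -1.
Column maxima: b1 → 5, b2 → 7, b3 → 8; minimax = 5.
-1 ≠ 5, so there is no saddle point; optimal play is mixed.
b3 is strictly dominated by b1 (it gives Player 1 strictly more in every row), so Player 2 never plays it.
On the remaining 2×2 (Top, Bottom vs b1, b2):
Let Player 1 play Top with probability p. Expected payoff against b1: 5p + (-1)(1−p) = 6p − 1; against b2: (-1)p + 7(1−p) = −8p + 7.
Setting these equal: 6p − 1 = −8p + 7 ⇒ 14p = 8 ⇒ p = 4/7, and the value is (6)·(4/7) − 1 = 17/7.
For Player 2: with q = P(b1), equating Top's and Bottom's payoffs gives 6q − 1 = −8q + 7 ⇒ q = 4/7.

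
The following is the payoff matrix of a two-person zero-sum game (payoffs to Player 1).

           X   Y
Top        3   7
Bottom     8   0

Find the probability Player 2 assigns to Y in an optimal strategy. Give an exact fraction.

Row minima: Top → 3, Bottom → 0; maximin = 3.
Column maxima: X → 8, Y → 7; minimax = 7.
3 ≠ 7, so there is no saddle point; optimal play is mixed.
Let Player 1 play Top with probability p. Expected payoff against X: 3p + 8(1−p) = −5p + 8; against Y: 7p + 0(1−p) = 7p.
Setting these equal: −5p + 8 = 7p ⇒ −12p = -8 ⇒ p = 2/3, and the value is (-5)·(2/3) + 8 = 14/3.
For Player 2: with q = P(X), equating Top's and Bottom's payoffs gives −4q + 7 = 8q ⇒ q = 7/12.

5/12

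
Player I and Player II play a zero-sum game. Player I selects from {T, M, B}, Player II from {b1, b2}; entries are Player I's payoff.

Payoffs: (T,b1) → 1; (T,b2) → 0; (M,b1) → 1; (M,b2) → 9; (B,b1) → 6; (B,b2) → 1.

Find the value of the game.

53/13

Row minima: T → 0, M → 1, B → 1; maximin = 1.
Column maxima: b1 → 6, b2 → 9; minimax = 6.
1 ≠ 6, so there is no saddle point; optimal play is mixed.
T is strictly dominated by B, so Player I never plays it.
On the remaining 2×2 (M, B vs b1, b2):
Let Player I play M with probability p. Expected payoff against b1: 1p + 6(1−p) = −5p + 6; against b2: 9p + 1(1−p) = 8p + 1.
Setting these equal: −5p + 6 = 8p + 1 ⇒ −13p = -5 ⇒ p = 5/13, and the value is (-5)·(5/13) + 6 = 53/13.
For Player II: with q = P(b1), equating M's and B's payoffs gives −8q + 9 = 5q + 1 ⇒ q = 8/13.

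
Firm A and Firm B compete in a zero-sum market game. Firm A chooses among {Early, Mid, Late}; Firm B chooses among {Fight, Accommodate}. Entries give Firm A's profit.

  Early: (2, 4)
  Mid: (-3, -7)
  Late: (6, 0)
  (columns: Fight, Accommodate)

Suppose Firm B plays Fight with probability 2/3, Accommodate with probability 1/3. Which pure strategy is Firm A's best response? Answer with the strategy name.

Late

Expected payoff of Early: (2/3)·2 + (1/3)·4 = 8/3.
Expected payoff of Mid: (2/3)·(-3) + (1/3)·(-7) = -13/3.
Expected payoff of Late: (2/3)·6 + (1/3)·0 = 4.
The largest is 4, so Firm A's best response is Late.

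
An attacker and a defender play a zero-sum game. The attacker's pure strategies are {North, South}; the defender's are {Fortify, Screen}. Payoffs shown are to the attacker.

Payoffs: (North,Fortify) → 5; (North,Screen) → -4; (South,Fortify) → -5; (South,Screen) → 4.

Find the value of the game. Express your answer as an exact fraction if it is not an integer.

0

Row minima: North → -4, South → -5; maximin = -4.
Column maxima: Fortify → 5, Screen → 4; minimax = 4.
-4 ≠ 4, so there is no saddle point; optimal play is mixed.
Let the attacker play North with probability p. Expected payoff against Fortify: 5p + (-5)(1−p) = 10p − 5; against Screen: (-4)p + 4(1−p) = −8p + 4.
Setting these equal: 10p − 5 = −8p + 4 ⇒ 18p = 9 ⇒ p = 1/2, and the value is (10)·(1/2) − 5 = 0.
For the defender: with q = P(Fortify), equating North's and South's payoffs gives 9q − 4 = −9q + 4 ⇒ q = 4/9.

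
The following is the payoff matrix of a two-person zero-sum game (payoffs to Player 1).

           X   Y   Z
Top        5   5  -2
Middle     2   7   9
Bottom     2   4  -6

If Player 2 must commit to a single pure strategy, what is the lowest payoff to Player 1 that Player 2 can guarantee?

Column maxima: X → 5, Y → 7, Z → 9.
The smallest of these is 5.

5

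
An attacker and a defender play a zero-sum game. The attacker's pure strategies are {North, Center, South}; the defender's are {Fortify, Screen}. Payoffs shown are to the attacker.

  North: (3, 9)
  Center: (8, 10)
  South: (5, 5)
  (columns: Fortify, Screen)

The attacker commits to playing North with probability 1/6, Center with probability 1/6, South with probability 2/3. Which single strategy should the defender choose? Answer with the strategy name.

Fortify

If the defender plays Fortify, the attacker's expected payoff is (1/6)·3 + (1/6)·8 + (2/3)·5 = 31/6.
If the defender plays Screen, the attacker's expected payoff is (1/6)·9 + (1/6)·10 + (2/3)·5 = 13/2.
The defender minimizes the attacker's payoff; the smallest is 31/6, so the best response is Fortify.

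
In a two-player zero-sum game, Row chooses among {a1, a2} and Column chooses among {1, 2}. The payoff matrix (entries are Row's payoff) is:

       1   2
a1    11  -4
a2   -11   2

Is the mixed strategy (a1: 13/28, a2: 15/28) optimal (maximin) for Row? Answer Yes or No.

Yes

Against 1 this mix gives (13/28)·11 + (15/28)·(-11) = -11/14.
Against 2 this mix gives (13/28)·(-4) + (15/28)·2 = -11/14.
All of Column's active replies (1, 2) yield -11/14, and no column does worse for Row. The mix makes Column indifferent and guarantees -11/14, so it is optimal.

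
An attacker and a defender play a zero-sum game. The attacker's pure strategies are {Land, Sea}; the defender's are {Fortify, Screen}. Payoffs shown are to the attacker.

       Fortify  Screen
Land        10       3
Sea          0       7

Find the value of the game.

5

Row minima: Land → 3, Sea → 0; maximin = 3.
Column maxima: Fortify → 10, Screen → 7; minimax = 7.
3 ≠ 7, so there is no saddle point; optimal play is mixed.
Let the attacker play Land with probability p. Expected payoff against Fortify: 10p + 0(1−p) = 10p; against Screen: 3p + 7(1−p) = −4p + 7.
Setting these equal: 10p = −4p + 7 ⇒ 14p = 7 ⇒ p = 1/2, and the value is (10)·(1/2) = 5.
For the defender: with q = P(Fortify), equating Land's and Sea's payoffs gives 7q + 3 = −7q + 7 ⇒ q = 2/7.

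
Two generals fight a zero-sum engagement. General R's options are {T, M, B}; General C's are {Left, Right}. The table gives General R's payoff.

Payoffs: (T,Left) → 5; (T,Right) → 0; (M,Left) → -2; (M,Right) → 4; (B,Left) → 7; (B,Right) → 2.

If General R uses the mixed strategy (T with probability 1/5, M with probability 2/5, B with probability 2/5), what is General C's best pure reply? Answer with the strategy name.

Right

If General C plays Left, General R's expected payoff is (1/5)·5 + (2/5)·(-2) + (2/5)·7 = 3.
If General C plays Right, General R's expected payoff is (1/5)·0 + (2/5)·4 + (2/5)·2 = 12/5.
General C minimizes General R's payoff; the smallest is 12/5, so the best response is Right.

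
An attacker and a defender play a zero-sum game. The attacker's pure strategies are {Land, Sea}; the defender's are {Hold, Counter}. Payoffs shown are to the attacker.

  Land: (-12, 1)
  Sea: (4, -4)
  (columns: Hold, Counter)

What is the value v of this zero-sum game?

-44/21

Row minima: Land → -12, Sea → -4; maximin = -4.
Column maxima: Hold → 4, Counter → 1; minimax = 1.
-4 ≠ 1, so there is no saddle point; optimal play is mixed.
Let the attacker play Land with probability p. Expected payoff against Hold: (-12)p + 4(1−p) = −16p + 4; against Counter: 1p + (-4)(1−p) = 5p − 4.
Setting these equal: −16p + 4 = 5p − 4 ⇒ −21p = -8 ⇒ p = 8/21, and the value is (-16)·(8/21) + 4 = -44/21.
For the defender: with q = P(Hold), equating Land's and Sea's payoffs gives −13q + 1 = 8q − 4 ⇒ q = 5/21.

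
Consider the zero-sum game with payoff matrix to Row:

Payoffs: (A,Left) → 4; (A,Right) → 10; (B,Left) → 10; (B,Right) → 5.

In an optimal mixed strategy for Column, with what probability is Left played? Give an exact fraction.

5/11

Row minima: A → 4, B → 5; maximin = 5.
Column maxima: Left → 10, Right → 10; minimax = 10.
5 ≠ 10, so there is no saddle point; optimal play is mixed.
Let Row play A with probability p. Expected payoff against Left: 4p + 10(1−p) = −6p + 10; against Right: 10p + 5(1−p) = 5p + 5.
Setting these equal: −6p + 10 = 5p + 5 ⇒ −11p = -5 ⇒ p = 5/11, and the value is (-6)·(5/11) + 10 = 80/11.
For Column: with q = P(Left), equating A's and B's payoffs gives −6q + 10 = 5q + 5 ⇒ q = 5/11.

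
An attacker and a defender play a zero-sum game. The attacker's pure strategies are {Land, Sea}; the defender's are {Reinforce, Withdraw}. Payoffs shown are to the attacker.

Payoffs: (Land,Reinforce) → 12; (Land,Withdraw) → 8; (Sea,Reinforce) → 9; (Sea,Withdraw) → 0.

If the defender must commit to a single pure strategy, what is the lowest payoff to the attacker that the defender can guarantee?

8

Column maxima: Reinforce → 12, Withdraw → 8.
The smallest of these is 8.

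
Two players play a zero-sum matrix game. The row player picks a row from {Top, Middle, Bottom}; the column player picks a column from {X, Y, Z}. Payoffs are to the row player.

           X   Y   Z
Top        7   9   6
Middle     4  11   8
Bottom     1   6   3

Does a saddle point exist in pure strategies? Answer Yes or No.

Row minima: Top → 6, Middle → 4, Bottom → 1; maximin = 6.
Column maxima: X → 7, Y → 11, Z → 8; minimax = 7.
6 ≠ 7, so no pure-strategy equilibrium exists.

No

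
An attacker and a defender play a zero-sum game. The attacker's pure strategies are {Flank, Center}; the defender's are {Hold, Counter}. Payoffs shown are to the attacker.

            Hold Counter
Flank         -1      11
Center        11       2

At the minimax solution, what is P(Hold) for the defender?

3/7

Row minima: Flank → -1, Center → 2; maximin = 2.
Column maxima: Hold → 11, Counter → 11; minimax = 11.
2 ≠ 11, so there is no saddle point; optimal play is mixed.
Let the attacker play Flank with probability p. Expected payoff against Hold: (-1)p + 11(1−p) = −12p + 11; against Counter: 11p + 2(1−p) = 9p + 2.
Setting these equal: −12p + 11 = 9p + 2 ⇒ −21p = -9 ⇒ p = 3/7, and the value is (-12)·(3/7) + 11 = 41/7.
For the defender: with q = P(Hold), equating Flank's and Center's payoffs gives −12q + 11 = 9q + 2 ⇒ q = 3/7.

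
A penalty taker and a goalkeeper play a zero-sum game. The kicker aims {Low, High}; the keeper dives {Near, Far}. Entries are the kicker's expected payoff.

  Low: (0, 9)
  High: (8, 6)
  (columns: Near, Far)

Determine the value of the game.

72/11

Row minima: Low → 0, High → 6; maximin = 6.
Column maxima: Near → 8, Far → 9; minimax = 8.
6 ≠ 8, so there is no saddle point; optimal play is mixed.
Let the kicker play Low with probability p. Expected payoff against Near: 0p + 8(1−p) = −8p + 8; against Far: 9p + 6(1−p) = 3p + 6.
Setting these equal: −8p + 8 = 3p + 6 ⇒ −11p = -2 ⇒ p = 2/11, and the value is (-8)·(2/11) + 8 = 72/11.
For the keeper: with q = P(Near), equating Low's and High's payoffs gives −9q + 9 = 2q + 6 ⇒ q = 3/11.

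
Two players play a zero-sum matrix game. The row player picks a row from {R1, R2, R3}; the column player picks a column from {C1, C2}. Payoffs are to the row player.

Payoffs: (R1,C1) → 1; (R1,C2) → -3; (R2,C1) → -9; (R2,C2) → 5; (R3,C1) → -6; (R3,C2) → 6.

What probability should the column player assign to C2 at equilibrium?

7/16

Row minima: R1 → -3, R2 → -9, R3 → -6; maximin = -3.
Column maxima: C1 → 1, C2 → 6; minimax = 1.
-3 ≠ 1, so there is no saddle point; optimal play is mixed.
R2 is strictly dominated by R3, so the row player never plays it.
On the remaining 2×2 (R1, R3 vs C1, C2):
Let the row player play R1 with probability p. Expected payoff against C1: 1p + (-6)(1−p) = 7p − 6; against C2: (-3)p + 6(1−p) = −9p + 6.
Setting these equal: 7p − 6 = −9p + 6 ⇒ 16p = 12 ⇒ p = 3/4, and the value is (7)·(3/4) − 6 = -3/4.
For the column player: with q = P(C1), equating R1's and R3's payoffs gives 4q − 3 = −12q + 6 ⇒ q = 9/16.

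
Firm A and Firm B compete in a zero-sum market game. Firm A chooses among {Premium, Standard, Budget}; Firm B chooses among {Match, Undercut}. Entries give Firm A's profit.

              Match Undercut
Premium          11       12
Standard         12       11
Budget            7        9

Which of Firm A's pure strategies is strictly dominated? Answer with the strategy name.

Budget

Premium gives a strictly higher payoff than Budget against every column: 11 > 7, 12 > 9.
So Budget is strictly dominated and Firm A never plays it.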